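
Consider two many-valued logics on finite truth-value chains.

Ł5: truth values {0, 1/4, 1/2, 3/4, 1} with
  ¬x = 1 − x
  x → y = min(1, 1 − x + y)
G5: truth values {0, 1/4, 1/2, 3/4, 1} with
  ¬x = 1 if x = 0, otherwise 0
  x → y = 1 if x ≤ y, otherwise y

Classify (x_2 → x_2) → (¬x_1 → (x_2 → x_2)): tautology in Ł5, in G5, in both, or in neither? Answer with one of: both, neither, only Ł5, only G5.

In Ł5: every assignment gives 1 — tautology.
In G5: every assignment gives 1 — tautology.

both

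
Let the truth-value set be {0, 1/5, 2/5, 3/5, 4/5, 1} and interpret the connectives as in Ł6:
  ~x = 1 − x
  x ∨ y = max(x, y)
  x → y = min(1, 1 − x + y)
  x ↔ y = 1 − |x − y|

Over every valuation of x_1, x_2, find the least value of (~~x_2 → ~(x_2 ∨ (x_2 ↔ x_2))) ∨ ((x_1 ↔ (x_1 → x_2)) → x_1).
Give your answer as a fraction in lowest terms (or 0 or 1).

4/5

Take x_1 = 2/5, x_2 = 1/5:
~x_2 = ~1/5 = 4/5
~~x_2 = ~4/5 = 1/5
x_2 ↔ x_2 = 1/5 ↔ 1/5 = 1
x_2 ∨ (x_2 ↔ x_2) = 1/5 ∨ 1 = 1
~(x_2 ∨ (x_2 ↔ x_2)) = ~1 = 0
~~x_2 → ~(x_2 ∨ (x_2 ↔ x_2)) = 1/5 → 0 = 4/5
x_1 → x_2 = 2/5 → 1/5 = 4/5
x_1 ↔ (x_1 → x_2) = 2/5 ↔ 4/5 = 3/5
(x_1 ↔ (x_1 → x_2)) → x_1 = 3/5 → 2/5 = 4/5
(~~x_2 → ~(x_2 ∨ (x_2 ↔ x_2))) ∨ ((x_1 ↔ (x_1 → x_2)) → x_1) = 4/5 ∨ 4/5 = 4/5
No assignment yields a value below 4/5, so this is the minimum.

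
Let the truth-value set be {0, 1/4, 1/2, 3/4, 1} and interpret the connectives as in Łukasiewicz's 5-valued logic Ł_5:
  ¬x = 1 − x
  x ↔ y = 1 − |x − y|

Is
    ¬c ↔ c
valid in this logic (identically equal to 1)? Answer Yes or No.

Counterexample: take c = 0.
¬c = ¬0 = 1
¬c ↔ c = 1 ↔ 0 = 0
This gives 0 ≠ 1.

No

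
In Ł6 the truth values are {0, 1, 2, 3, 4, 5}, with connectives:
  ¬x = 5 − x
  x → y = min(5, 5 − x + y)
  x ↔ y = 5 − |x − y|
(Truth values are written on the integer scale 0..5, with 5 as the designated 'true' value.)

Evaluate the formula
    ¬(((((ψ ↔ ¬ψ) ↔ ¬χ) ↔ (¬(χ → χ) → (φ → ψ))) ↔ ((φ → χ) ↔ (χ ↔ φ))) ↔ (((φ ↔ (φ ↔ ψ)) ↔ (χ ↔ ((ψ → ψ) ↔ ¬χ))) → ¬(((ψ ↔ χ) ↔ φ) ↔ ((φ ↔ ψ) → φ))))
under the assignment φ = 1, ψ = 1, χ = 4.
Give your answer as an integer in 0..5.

¬ψ = ¬1 = 4
ψ ↔ ¬ψ = 1 ↔ 4 = 2
¬χ = ¬4 = 1
(ψ ↔ ¬ψ) ↔ ¬χ = 2 ↔ 1 = 4
χ → χ = 4 → 4 = 5
¬(χ → χ) = ¬5 = 0
φ → ψ = 1 → 1 = 5
¬(χ → χ) → (φ → ψ) = 0 → 5 = 5
((ψ ↔ ¬ψ) ↔ ¬χ) ↔ (¬(χ → χ) → (φ → ψ)) = 4 ↔ 5 = 4
φ → χ = 1 → 4 = 5
χ ↔ φ = 4 ↔ 1 = 2
(φ → χ) ↔ (χ ↔ φ) = 5 ↔ 2 = 2
(((ψ ↔ ¬ψ) ↔ ¬χ) ↔ (¬(χ → χ) → (φ → ψ))) ↔ ((φ → χ) ↔ (χ ↔ φ)) = 4 ↔ 2 = 3
φ ↔ ψ = 1 ↔ 1 = 5
φ ↔ (φ ↔ ψ) = 1 ↔ 5 = 1
ψ → ψ = 1 → 1 = 5
¬χ = ¬4 = 1
(ψ → ψ) ↔ ¬χ = 5 ↔ 1 = 1
χ ↔ ((ψ → ψ) ↔ ¬χ) = 4 ↔ 1 = 2
(φ ↔ (φ ↔ ψ)) ↔ (χ ↔ ((ψ → ψ) ↔ ¬χ)) = 1 ↔ 2 = 4
ψ ↔ χ = 1 ↔ 4 = 2
(ψ ↔ χ) ↔ φ = 2 ↔ 1 = 4
φ ↔ ψ = 1 ↔ 1 = 5
(φ ↔ ψ) → φ = 5 → 1 = 1
((ψ ↔ χ) ↔ φ) ↔ ((φ ↔ ψ) → φ) = 4 ↔ 1 = 2
¬(((ψ ↔ χ) ↔ φ) ↔ ((φ ↔ ψ) → φ)) = ¬2 = 3
((φ ↔ (φ ↔ ψ)) ↔ (χ ↔ ((ψ → ψ) ↔ ¬χ))) → ¬(((ψ ↔ χ) ↔ φ) ↔ ((φ ↔ ψ) → φ)) = 4 → 3 = 4
((((ψ ↔ ¬ψ) ↔ ¬χ) ↔ (¬(χ → χ) → (φ → ψ))) ↔ ((φ → χ) ↔ (χ ↔ φ))) ↔ (((φ ↔ (φ ↔ ψ)) ↔ (χ ↔ ((ψ → ψ) ↔ ¬χ))) → ¬(((ψ ↔ χ) ↔ φ) ↔ ((φ ↔ ψ) → φ))) = 3 ↔ 4 = 4
¬(((((ψ ↔ ¬ψ) ↔ ¬χ) ↔ (¬(χ → χ) → (φ → ψ))) ↔ ((φ → χ) ↔ (χ ↔ φ))) ↔ (((φ ↔ (φ ↔ ψ)) ↔ (χ ↔ ((ψ → ψ) ↔ ¬χ))) → ¬(((ψ ↔ χ) ↔ φ) ↔ ((φ ↔ ψ) → φ)))) = ¬4 = 1

1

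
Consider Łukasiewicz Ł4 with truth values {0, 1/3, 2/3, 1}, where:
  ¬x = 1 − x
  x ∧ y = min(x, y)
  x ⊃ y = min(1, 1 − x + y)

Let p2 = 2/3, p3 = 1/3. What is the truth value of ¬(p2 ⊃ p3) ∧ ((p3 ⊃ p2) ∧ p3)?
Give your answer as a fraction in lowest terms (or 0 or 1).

1/3

p2 ⊃ p3 = 2/3 ⊃ 1/3 = 2/3
¬(p2 ⊃ p3) = ¬2/3 = 1/3
p3 ⊃ p2 = 1/3 ⊃ 2/3 = 1
(p3 ⊃ p2) ∧ p3 = 1 ∧ 1/3 = 1/3
¬(p2 ⊃ p3) ∧ ((p3 ⊃ p2) ∧ p3) = 1/3 ∧ 1/3 = 1/3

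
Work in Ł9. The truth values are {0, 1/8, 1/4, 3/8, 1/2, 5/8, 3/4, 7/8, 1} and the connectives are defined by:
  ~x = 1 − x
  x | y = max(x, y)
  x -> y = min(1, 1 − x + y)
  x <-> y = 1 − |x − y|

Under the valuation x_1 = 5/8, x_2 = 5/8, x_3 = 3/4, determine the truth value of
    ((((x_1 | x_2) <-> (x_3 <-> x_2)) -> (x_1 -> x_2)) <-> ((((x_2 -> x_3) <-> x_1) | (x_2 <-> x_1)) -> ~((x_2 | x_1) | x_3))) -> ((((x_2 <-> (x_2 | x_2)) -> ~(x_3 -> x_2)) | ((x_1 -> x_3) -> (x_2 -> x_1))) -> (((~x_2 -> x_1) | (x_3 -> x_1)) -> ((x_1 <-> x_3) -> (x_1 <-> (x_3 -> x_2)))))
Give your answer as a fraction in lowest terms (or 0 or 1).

x_1 | x_2 = 5/8 | 5/8 = 5/8
x_3 <-> x_2 = 3/4 <-> 5/8 = 7/8
(x_1 | x_2) <-> (x_3 <-> x_2) = 5/8 <-> 7/8 = 3/4
x_1 -> x_2 = 5/8 -> 5/8 = 1
((x_1 | x_2) <-> (x_3 <-> x_2)) -> (x_1 -> x_2) = 3/4 -> 1 = 1
x_2 -> x_3 = 5/8 -> 3/4 = 1
(x_2 -> x_3) <-> x_1 = 1 <-> 5/8 = 5/8
x_2 <-> x_1 = 5/8 <-> 5/8 = 1
((x_2 -> x_3) <-> x_1) | (x_2 <-> x_1) = 5/8 | 1 = 1
x_2 | x_1 = 5/8 | 5/8 = 5/8
(x_2 | x_1) | x_3 = 5/8 | 3/4 = 3/4
~((x_2 | x_1) | x_3) = ~3/4 = 1/4
(((x_2 -> x_3) <-> x_1) | (x_2 <-> x_1)) -> ~((x_2 | x_1) | x_3) = 1 -> 1/4 = 1/4
(((x_1 | x_2) <-> (x_3 <-> x_2)) -> (x_1 -> x_2)) <-> ((((x_2 -> x_3) <-> x_1) | (x_2 <-> x_1)) -> ~((x_2 | x_1) | x_3)) = 1 <-> 1/4 = 1/4
x_2 | x_2 = 5/8 | 5/8 = 5/8
x_2 <-> (x_2 | x_2) = 5/8 <-> 5/8 = 1
x_3 -> x_2 = 3/4 -> 5/8 = 7/8
~(x_3 -> x_2) = ~7/8 = 1/8
(x_2 <-> (x_2 | x_2)) -> ~(x_3 -> x_2) = 1 -> 1/8 = 1/8
x_1 -> x_3 = 5/8 -> 3/4 = 1
x_2 -> x_1 = 5/8 -> 5/8 = 1
(x_1 -> x_3) -> (x_2 -> x_1) = 1 -> 1 = 1
((x_2 <-> (x_2 | x_2)) -> ~(x_3 -> x_2)) | ((x_1 -> x_3) -> (x_2 -> x_1)) = 1/8 | 1 = 1
~x_2 = ~5/8 = 3/8
~x_2 -> x_1 = 3/8 -> 5/8 = 1
x_3 -> x_1 = 3/4 -> 5/8 = 7/8
(~x_2 -> x_1) | (x_3 -> x_1) = 1 | 7/8 = 1
x_1 <-> x_3 = 5/8 <-> 3/4 = 7/8
x_3 -> x_2 = 3/4 -> 5/8 = 7/8
x_1 <-> (x_3 -> x_2) = 5/8 <-> 7/8 = 3/4
(x_1 <-> x_3) -> (x_1 <-> (x_3 -> x_2)) = 7/8 -> 3/4 = 7/8
((~x_2 -> x_1) | (x_3 -> x_1)) -> ((x_1 <-> x_3) -> (x_1 <-> (x_3 -> x_2))) = 1 -> 7/8 = 7/8
(((x_2 <-> (x_2 | x_2)) -> ~(x_3 -> x_2)) | ((x_1 -> x_3) -> (x_2 -> x_1))) -> (((~x_2 -> x_1) | (x_3 -> x_1)) -> ((x_1 <-> x_3) -> (x_1 <-> (x_3 -> x_2)))) = 1 -> 7/8 = 7/8
((((x_1 | x_2) <-> (x_3 <-> x_2)) -> (x_1 -> x_2)) <-> ((((x_2 -> x_3) <-> x_1) | (x_2 <-> x_1)) -> ~((x_2 | x_1) | x_3))) -> ((((x_2 <-> (x_2 | x_2)) -> ~(x_3 -> x_2)) | ((x_1 -> x_3) -> (x_2 -> x_1))) -> (((~x_2 -> x_1) | (x_3 -> x_1)) -> ((x_1 <-> x_3) -> (x_1 <-> (x_3 -> x_2))))) = 1/4 -> 7/8 = 1

1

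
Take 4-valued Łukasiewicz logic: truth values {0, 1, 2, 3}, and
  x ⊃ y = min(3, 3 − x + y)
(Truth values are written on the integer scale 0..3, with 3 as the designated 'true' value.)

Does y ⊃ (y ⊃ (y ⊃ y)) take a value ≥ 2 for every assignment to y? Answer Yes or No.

Yes

y = 0 ↦ 3
y = 1 ↦ 3
y = 2 ↦ 3
y = 3 ↦ 3
Every assignment gives a value ≥ 2.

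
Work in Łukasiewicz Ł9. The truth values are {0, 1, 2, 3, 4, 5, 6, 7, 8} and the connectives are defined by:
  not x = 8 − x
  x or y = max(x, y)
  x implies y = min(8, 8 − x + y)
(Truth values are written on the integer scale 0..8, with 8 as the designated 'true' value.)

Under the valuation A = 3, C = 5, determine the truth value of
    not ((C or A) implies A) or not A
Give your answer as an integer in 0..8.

5

C or A = 5 or 3 = 5
(C or A) implies A = 5 implies 3 = 6
not ((C or A) implies A) = not 6 = 2
not A = not 3 = 5
not ((C or A) implies A) or not A = 2 or 5 = 5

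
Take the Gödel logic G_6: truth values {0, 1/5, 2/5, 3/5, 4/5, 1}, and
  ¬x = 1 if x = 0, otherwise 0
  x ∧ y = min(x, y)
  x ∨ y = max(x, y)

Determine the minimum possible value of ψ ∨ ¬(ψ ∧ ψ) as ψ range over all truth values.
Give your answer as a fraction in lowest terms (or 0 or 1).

Take ψ = 1/5:
ψ ∧ ψ = 1/5 ∧ 1/5 = 1/5
¬(ψ ∧ ψ) = ¬1/5 = 0
ψ ∨ ¬(ψ ∧ ψ) = 1/5 ∨ 0 = 1/5
No assignment yields a value below 1/5, so this is the minimum.

1/5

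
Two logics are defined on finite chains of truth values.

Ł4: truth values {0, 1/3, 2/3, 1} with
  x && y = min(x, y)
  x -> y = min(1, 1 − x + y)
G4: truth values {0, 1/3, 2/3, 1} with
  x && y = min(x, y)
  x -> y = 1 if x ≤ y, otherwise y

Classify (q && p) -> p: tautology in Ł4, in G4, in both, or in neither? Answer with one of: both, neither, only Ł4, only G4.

In Ł4: every assignment gives 1 — tautology.
In G4: every assignment gives 1 — tautology.

both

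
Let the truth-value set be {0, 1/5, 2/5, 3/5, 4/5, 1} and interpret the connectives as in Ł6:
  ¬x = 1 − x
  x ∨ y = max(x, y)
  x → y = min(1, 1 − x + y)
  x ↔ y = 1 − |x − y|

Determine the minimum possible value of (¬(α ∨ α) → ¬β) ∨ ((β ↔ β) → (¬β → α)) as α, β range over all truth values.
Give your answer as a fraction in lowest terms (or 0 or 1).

3/5

Take α = 0, β = 2/5:
α ∨ α = 0 ∨ 0 = 0
¬(α ∨ α) = ¬0 = 1
¬β = ¬2/5 = 3/5
¬(α ∨ α) → ¬β = 1 → 3/5 = 3/5
β ↔ β = 2/5 ↔ 2/5 = 1
¬β = ¬2/5 = 3/5
¬β → α = 3/5 → 0 = 2/5
(β ↔ β) → (¬β → α) = 1 → 2/5 = 2/5
(¬(α ∨ α) → ¬β) ∨ ((β ↔ β) → (¬β → α)) = 3/5 ∨ 2/5 = 3/5
No assignment yields a value below 3/5, so this is the minimum.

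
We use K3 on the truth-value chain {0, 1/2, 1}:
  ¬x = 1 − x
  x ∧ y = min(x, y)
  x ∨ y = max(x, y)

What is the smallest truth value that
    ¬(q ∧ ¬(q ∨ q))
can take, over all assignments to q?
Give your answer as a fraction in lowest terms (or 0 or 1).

Take q = 1/2:
q ∨ q = 1/2 ∨ 1/2 = 1/2
¬(q ∨ q) = ¬1/2 = 1/2
q ∧ ¬(q ∨ q) = 1/2 ∧ 1/2 = 1/2
¬(q ∧ ¬(q ∨ q)) = ¬1/2 = 1/2
No assignment yields a value below 1/2, so this is the minimum.

1/2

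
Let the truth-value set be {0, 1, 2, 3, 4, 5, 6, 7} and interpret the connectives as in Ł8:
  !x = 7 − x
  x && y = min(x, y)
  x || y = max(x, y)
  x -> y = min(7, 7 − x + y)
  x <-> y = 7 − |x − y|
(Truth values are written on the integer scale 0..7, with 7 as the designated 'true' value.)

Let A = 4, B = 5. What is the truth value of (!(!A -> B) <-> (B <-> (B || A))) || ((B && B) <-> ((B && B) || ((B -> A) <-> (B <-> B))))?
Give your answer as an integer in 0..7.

6

!A = !4 = 3
!A -> B = 3 -> 5 = 7
!(!A -> B) = !7 = 0
B || A = 5 || 4 = 5
B <-> (B || A) = 5 <-> 5 = 7
!(!A -> B) <-> (B <-> (B || A)) = 0 <-> 7 = 0
B && B = 5 && 5 = 5
B && B = 5 && 5 = 5
B -> A = 5 -> 4 = 6
B <-> B = 5 <-> 5 = 7
(B -> A) <-> (B <-> B) = 6 <-> 7 = 6
(B && B) || ((B -> A) <-> (B <-> B)) = 5 || 6 = 6
(B && B) <-> ((B && B) || ((B -> A) <-> (B <-> B))) = 5 <-> 6 = 6
(!(!A -> B) <-> (B <-> (B || A))) || ((B && B) <-> ((B && B) || ((B -> A) <-> (B <-> B)))) = 0 || 6 = 6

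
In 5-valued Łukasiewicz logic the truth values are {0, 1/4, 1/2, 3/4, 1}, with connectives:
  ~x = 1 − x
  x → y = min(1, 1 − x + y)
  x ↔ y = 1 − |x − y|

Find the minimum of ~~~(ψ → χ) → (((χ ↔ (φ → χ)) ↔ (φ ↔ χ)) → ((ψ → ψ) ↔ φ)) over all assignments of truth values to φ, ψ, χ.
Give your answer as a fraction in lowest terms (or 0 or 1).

1/2

Take φ = 0, ψ = 1, χ = 1/2:
ψ → χ = 1 → 1/2 = 1/2
~(ψ → χ) = ~1/2 = 1/2
~~(ψ → χ) = ~1/2 = 1/2
~~~(ψ → χ) = ~1/2 = 1/2
φ → χ = 0 → 1/2 = 1
χ ↔ (φ → χ) = 1/2 ↔ 1 = 1/2
φ ↔ χ = 0 ↔ 1/2 = 1/2
(χ ↔ (φ → χ)) ↔ (φ ↔ χ) = 1/2 ↔ 1/2 = 1
ψ → ψ = 1 → 1 = 1
(ψ → ψ) ↔ φ = 1 ↔ 0 = 0
((χ ↔ (φ → χ)) ↔ (φ ↔ χ)) → ((ψ → ψ) ↔ φ) = 1 → 0 = 0
~~~(ψ → χ) → (((χ ↔ (φ → χ)) ↔ (φ ↔ χ)) → ((ψ → ψ) ↔ φ)) = 1/2 → 0 = 1/2
No assignment yields a value below 1/2, so this is the minimum.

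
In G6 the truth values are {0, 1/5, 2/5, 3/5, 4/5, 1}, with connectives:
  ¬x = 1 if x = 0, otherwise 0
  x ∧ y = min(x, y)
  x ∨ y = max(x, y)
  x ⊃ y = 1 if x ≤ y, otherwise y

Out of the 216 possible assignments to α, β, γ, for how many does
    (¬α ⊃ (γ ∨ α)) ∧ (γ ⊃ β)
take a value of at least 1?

106

value 1: 106 assignments (counts)
value 4/5: 8 assignments
value 3/5: 15 assignments
value 2/5: 22 assignments
value 1/5: 29 assignments
value 0: 36 assignments
So 106 of the 216 assignments meet the threshold.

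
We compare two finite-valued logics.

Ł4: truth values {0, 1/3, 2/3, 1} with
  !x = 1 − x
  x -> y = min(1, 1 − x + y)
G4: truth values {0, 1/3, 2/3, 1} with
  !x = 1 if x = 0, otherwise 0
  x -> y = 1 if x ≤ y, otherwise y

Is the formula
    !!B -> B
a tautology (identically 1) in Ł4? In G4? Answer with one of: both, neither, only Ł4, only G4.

only Ł4

In Ł4: every assignment gives 1 — tautology.
In G4: at B = 1/3 the value is 1/3 — not a tautology.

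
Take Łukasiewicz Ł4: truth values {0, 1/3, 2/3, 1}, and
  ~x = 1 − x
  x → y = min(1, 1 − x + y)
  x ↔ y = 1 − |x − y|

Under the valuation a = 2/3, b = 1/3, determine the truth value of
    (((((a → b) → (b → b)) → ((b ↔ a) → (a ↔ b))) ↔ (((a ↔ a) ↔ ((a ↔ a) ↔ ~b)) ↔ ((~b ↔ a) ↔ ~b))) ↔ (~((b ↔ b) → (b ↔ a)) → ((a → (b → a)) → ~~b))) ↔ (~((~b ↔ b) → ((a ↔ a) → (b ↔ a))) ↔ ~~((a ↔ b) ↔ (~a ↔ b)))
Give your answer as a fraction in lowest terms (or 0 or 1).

1/3

a → b = 2/3 → 1/3 = 2/3
b → b = 1/3 → 1/3 = 1
(a → b) → (b → b) = 2/3 → 1 = 1
b ↔ a = 1/3 ↔ 2/3 = 2/3
a ↔ b = 2/3 ↔ 1/3 = 2/3
(b ↔ a) → (a ↔ b) = 2/3 → 2/3 = 1
((a → b) → (b → b)) → ((b ↔ a) → (a ↔ b)) = 1 → 1 = 1
a ↔ a = 2/3 ↔ 2/3 = 1
a ↔ a = 2/3 ↔ 2/3 = 1
~b = ~1/3 = 2/3
(a ↔ a) ↔ ~b = 1 ↔ 2/3 = 2/3
(a ↔ a) ↔ ((a ↔ a) ↔ ~b) = 1 ↔ 2/3 = 2/3
~b = ~1/3 = 2/3
~b ↔ a = 2/3 ↔ 2/3 = 1
~b = ~1/3 = 2/3
(~b ↔ a) ↔ ~b = 1 ↔ 2/3 = 2/3
((a ↔ a) ↔ ((a ↔ a) ↔ ~b)) ↔ ((~b ↔ a) ↔ ~b) = 2/3 ↔ 2/3 = 1
(((a → b) → (b → b)) → ((b ↔ a) → (a ↔ b))) ↔ (((a ↔ a) ↔ ((a ↔ a) ↔ ~b)) ↔ ((~b ↔ a) ↔ ~b)) = 1 ↔ 1 = 1
b ↔ b = 1/3 ↔ 1/3 = 1
b ↔ a = 1/3 ↔ 2/3 = 2/3
(b ↔ b) → (b ↔ a) = 1 → 2/3 = 2/3
~((b ↔ b) → (b ↔ a)) = ~2/3 = 1/3
b → a = 1/3 → 2/3 = 1
a → (b → a) = 2/3 → 1 = 1
~b = ~1/3 = 2/3
~~b = ~2/3 = 1/3
(a → (b → a)) → ~~b = 1 → 1/3 = 1/3
~((b ↔ b) → (b ↔ a)) → ((a → (b → a)) → ~~b) = 1/3 → 1/3 = 1
((((a → b) → (b → b)) → ((b ↔ a) → (a ↔ b))) ↔ (((a ↔ a) ↔ ((a ↔ a) ↔ ~b)) ↔ ((~b ↔ a) ↔ ~b))) ↔ (~((b ↔ b) → (b ↔ a)) → ((a → (b → a)) → ~~b)) = 1 ↔ 1 = 1
~b = ~1/3 = 2/3
~b ↔ b = 2/3 ↔ 1/3 = 2/3
a ↔ a = 2/3 ↔ 2/3 = 1
b ↔ a = 1/3 ↔ 2/3 = 2/3
(a ↔ a) → (b ↔ a) = 1 → 2/3 = 2/3
(~b ↔ b) → ((a ↔ a) → (b ↔ a)) = 2/3 → 2/3 = 1
~((~b ↔ b) → ((a ↔ a) → (b ↔ a))) = ~1 = 0
a ↔ b = 2/3 ↔ 1/3 = 2/3
~a = ~2/3 = 1/3
~a ↔ b = 1/3 ↔ 1/3 = 1
(a ↔ b) ↔ (~a ↔ b) = 2/3 ↔ 1 = 2/3
~((a ↔ b) ↔ (~a ↔ b)) = ~2/3 = 1/3
~~((a ↔ b) ↔ (~a ↔ b)) = ~1/3 = 2/3
~((~b ↔ b) → ((a ↔ a) → (b ↔ a))) ↔ ~~((a ↔ b) ↔ (~a ↔ b)) = 0 ↔ 2/3 = 1/3
(((((a → b) → (b → b)) → ((b ↔ a) → (a ↔ b))) ↔ (((a ↔ a) ↔ ((a ↔ a) ↔ ~b)) ↔ ((~b ↔ a) ↔ ~b))) ↔ (~((b ↔ b) → (b ↔ a)) → ((a → (b → a)) → ~~b))) ↔ (~((~b ↔ b) → ((a ↔ a) → (b ↔ a))) ↔ ~~((a ↔ b) ↔ (~a ↔ b))) = 1 ↔ 1/3 = 1/3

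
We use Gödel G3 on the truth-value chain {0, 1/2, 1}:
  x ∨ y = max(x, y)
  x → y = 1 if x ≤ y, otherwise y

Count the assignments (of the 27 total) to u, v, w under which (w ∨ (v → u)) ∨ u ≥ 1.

value 1: 21 assignments (counts)
value 1/2: 4 assignments
value 0: 2 assignments
So 21 of the 27 assignments meet the threshold.

21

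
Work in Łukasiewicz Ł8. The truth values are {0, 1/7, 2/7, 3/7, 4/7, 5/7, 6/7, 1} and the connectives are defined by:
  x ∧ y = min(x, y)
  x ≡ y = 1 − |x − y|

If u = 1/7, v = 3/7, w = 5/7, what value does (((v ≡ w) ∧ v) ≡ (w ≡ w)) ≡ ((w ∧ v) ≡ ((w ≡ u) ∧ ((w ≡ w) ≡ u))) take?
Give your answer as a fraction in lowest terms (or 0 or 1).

5/7

v ≡ w = 3/7 ≡ 5/7 = 5/7
(v ≡ w) ∧ v = 5/7 ∧ 3/7 = 3/7
w ≡ w = 5/7 ≡ 5/7 = 1
((v ≡ w) ∧ v) ≡ (w ≡ w) = 3/7 ≡ 1 = 3/7
w ∧ v = 5/7 ∧ 3/7 = 3/7
w ≡ u = 5/7 ≡ 1/7 = 3/7
w ≡ w = 5/7 ≡ 5/7 = 1
(w ≡ w) ≡ u = 1 ≡ 1/7 = 1/7
(w ≡ u) ∧ ((w ≡ w) ≡ u) = 3/7 ∧ 1/7 = 1/7
(w ∧ v) ≡ ((w ≡ u) ∧ ((w ≡ w) ≡ u)) = 3/7 ≡ 1/7 = 5/7
(((v ≡ w) ∧ v) ≡ (w ≡ w)) ≡ ((w ∧ v) ≡ ((w ≡ u) ∧ ((w ≡ w) ≡ u))) = 3/7 ≡ 5/7 = 5/7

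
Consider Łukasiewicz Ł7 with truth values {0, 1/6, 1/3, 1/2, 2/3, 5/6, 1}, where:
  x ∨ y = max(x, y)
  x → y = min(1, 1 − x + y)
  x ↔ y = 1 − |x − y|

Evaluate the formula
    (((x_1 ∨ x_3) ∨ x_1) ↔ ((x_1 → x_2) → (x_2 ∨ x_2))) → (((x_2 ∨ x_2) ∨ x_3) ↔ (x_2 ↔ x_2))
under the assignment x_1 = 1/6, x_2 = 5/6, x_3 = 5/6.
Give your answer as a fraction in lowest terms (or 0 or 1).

5/6

x_1 ∨ x_3 = 1/6 ∨ 5/6 = 5/6
(x_1 ∨ x_3) ∨ x_1 = 5/6 ∨ 1/6 = 5/6
x_1 → x_2 = 1/6 → 5/6 = 1
x_2 ∨ x_2 = 5/6 ∨ 5/6 = 5/6
(x_1 → x_2) → (x_2 ∨ x_2) = 1 → 5/6 = 5/6
((x_1 ∨ x_3) ∨ x_1) ↔ ((x_1 → x_2) → (x_2 ∨ x_2)) = 5/6 ↔ 5/6 = 1
x_2 ∨ x_2 = 5/6 ∨ 5/6 = 5/6
(x_2 ∨ x_2) ∨ x_3 = 5/6 ∨ 5/6 = 5/6
x_2 ↔ x_2 = 5/6 ↔ 5/6 = 1
((x_2 ∨ x_2) ∨ x_3) ↔ (x_2 ↔ x_2) = 5/6 ↔ 1 = 5/6
(((x_1 ∨ x_3) ∨ x_1) ↔ ((x_1 → x_2) → (x_2 ∨ x_2))) → (((x_2 ∨ x_2) ∨ x_3) ↔ (x_2 ↔ x_2)) = 1 → 5/6 = 5/6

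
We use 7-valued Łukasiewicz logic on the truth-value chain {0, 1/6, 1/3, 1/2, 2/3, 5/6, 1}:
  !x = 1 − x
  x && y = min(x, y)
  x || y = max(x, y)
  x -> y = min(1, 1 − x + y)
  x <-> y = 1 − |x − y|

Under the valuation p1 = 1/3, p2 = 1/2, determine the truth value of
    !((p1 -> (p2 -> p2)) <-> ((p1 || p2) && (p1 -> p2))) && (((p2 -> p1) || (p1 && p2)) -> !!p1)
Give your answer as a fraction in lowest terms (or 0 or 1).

1/2

p2 -> p2 = 1/2 -> 1/2 = 1
p1 -> (p2 -> p2) = 1/3 -> 1 = 1
p1 || p2 = 1/3 || 1/2 = 1/2
p1 -> p2 = 1/3 -> 1/2 = 1
(p1 || p2) && (p1 -> p2) = 1/2 && 1 = 1/2
(p1 -> (p2 -> p2)) <-> ((p1 || p2) && (p1 -> p2)) = 1 <-> 1/2 = 1/2
!((p1 -> (p2 -> p2)) <-> ((p1 || p2) && (p1 -> p2))) = !1/2 = 1/2
p2 -> p1 = 1/2 -> 1/3 = 5/6
p1 && p2 = 1/3 && 1/2 = 1/3
(p2 -> p1) || (p1 && p2) = 5/6 || 1/3 = 5/6
!p1 = !1/3 = 2/3
!!p1 = !2/3 = 1/3
((p2 -> p1) || (p1 && p2)) -> !!p1 = 5/6 -> 1/3 = 1/2
!((p1 -> (p2 -> p2)) <-> ((p1 || p2) && (p1 -> p2))) && (((p2 -> p1) || (p1 && p2)) -> !!p1) = 1/2 && 1/2 = 1/2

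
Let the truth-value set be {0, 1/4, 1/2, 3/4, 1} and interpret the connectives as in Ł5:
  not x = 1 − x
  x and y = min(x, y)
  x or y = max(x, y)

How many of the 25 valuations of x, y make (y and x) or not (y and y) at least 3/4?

14

value 1: 6 assignments (counts)
value 3/4: 8 assignments (counts)
value 1/2: 7 assignments
value 1/4: 3 assignments
value 0: 1 assignment
So 14 of the 25 assignments meet the threshold.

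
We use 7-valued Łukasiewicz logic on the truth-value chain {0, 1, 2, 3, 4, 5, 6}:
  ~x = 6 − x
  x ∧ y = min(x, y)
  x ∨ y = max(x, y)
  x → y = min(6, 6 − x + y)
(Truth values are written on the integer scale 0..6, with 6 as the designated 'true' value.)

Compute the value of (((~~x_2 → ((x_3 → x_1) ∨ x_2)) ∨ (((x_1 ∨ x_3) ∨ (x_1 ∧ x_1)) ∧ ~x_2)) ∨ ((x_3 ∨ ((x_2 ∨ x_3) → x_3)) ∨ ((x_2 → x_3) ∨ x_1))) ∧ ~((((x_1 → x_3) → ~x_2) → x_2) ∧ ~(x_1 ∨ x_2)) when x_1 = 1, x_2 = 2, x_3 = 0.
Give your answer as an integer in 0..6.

~x_2 = ~2 = 4
~~x_2 = ~4 = 2
x_3 → x_1 = 0 → 1 = 6
(x_3 → x_1) ∨ x_2 = 6 ∨ 2 = 6
~~x_2 → ((x_3 → x_1) ∨ x_2) = 2 → 6 = 6
x_1 ∨ x_3 = 1 ∨ 0 = 1
x_1 ∧ x_1 = 1 ∧ 1 = 1
(x_1 ∨ x_3) ∨ (x_1 ∧ x_1) = 1 ∨ 1 = 1
~x_2 = ~2 = 4
((x_1 ∨ x_3) ∨ (x_1 ∧ x_1)) ∧ ~x_2 = 1 ∧ 4 = 1
(~~x_2 → ((x_3 → x_1) ∨ x_2)) ∨ (((x_1 ∨ x_3) ∨ (x_1 ∧ x_1)) ∧ ~x_2) = 6 ∨ 1 = 6
x_2 ∨ x_3 = 2 ∨ 0 = 2
(x_2 ∨ x_3) → x_3 = 2 → 0 = 4
x_3 ∨ ((x_2 ∨ x_3) → x_3) = 0 ∨ 4 = 4
x_2 → x_3 = 2 → 0 = 4
(x_2 → x_3) ∨ x_1 = 4 ∨ 1 = 4
(x_3 ∨ ((x_2 ∨ x_3) → x_3)) ∨ ((x_2 → x_3) ∨ x_1) = 4 ∨ 4 = 4
((~~x_2 → ((x_3 → x_1) ∨ x_2)) ∨ (((x_1 ∨ x_3) ∨ (x_1 ∧ x_1)) ∧ ~x_2)) ∨ ((x_3 ∨ ((x_2 ∨ x_3) → x_3)) ∨ ((x_2 → x_3) ∨ x_1)) = 6 ∨ 4 = 6
x_1 → x_3 = 1 → 0 = 5
~x_2 = ~2 = 4
(x_1 → x_3) → ~x_2 = 5 → 4 = 5
((x_1 → x_3) → ~x_2) → x_2 = 5 → 2 = 3
x_1 ∨ x_2 = 1 ∨ 2 = 2
~(x_1 ∨ x_2) = ~2 = 4
(((x_1 → x_3) → ~x_2) → x_2) ∧ ~(x_1 ∨ x_2) = 3 ∧ 4 = 3
~((((x_1 → x_3) → ~x_2) → x_2) ∧ ~(x_1 ∨ x_2)) = ~3 = 3
(((~~x_2 → ((x_3 → x_1) ∨ x_2)) ∨ (((x_1 ∨ x_3) ∨ (x_1 ∧ x_1)) ∧ ~x_2)) ∨ ((x_3 ∨ ((x_2 ∨ x_3) → x_3)) ∨ ((x_2 → x_3) ∨ x_1))) ∧ ~((((x_1 → x_3) → ~x_2) → x_2) ∧ ~(x_1 ∨ x_2)) = 6 ∧ 3 = 3

3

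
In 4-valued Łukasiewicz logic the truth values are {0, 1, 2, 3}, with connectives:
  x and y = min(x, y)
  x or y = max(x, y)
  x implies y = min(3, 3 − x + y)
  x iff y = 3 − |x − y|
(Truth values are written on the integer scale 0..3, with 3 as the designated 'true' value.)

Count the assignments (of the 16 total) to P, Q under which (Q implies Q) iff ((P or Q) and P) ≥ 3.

P = 0, Q = 0 ↦ 0  <
P = 0, Q = 1 ↦ 0  <
P = 0, Q = 2 ↦ 0  <
P = 0, Q = 3 ↦ 0  <
P = 1, Q = 0 ↦ 1  <
P = 1, Q = 1 ↦ 1  <
P = 1, Q = 2 ↦ 1  <
P = 1, Q = 3 ↦ 1  <
P = 2, Q = 0 ↦ 2  <
P = 2, Q = 1 ↦ 2  <
P = 2, Q = 2 ↦ 2  <
P = 2, Q = 3 ↦ 2  <
P = 3, Q = 0 ↦ 3  ≥
P = 3, Q = 1 ↦ 3  ≥
P = 3, Q = 2 ↦ 3  ≥
P = 3, Q = 3 ↦ 3  ≥
So 4 of the 16 assignments meet the threshold.

4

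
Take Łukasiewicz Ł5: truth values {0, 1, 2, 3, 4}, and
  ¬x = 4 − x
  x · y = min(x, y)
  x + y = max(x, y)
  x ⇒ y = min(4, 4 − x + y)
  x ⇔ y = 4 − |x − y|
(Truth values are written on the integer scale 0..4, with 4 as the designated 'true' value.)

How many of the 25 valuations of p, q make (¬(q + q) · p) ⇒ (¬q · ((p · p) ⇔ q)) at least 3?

22

value 4: 21 assignments (counts)
value 3: 1 assignment (counts)
value 2: 2 assignments
value 0: 1 assignment
So 22 of the 25 assignments meet the threshold.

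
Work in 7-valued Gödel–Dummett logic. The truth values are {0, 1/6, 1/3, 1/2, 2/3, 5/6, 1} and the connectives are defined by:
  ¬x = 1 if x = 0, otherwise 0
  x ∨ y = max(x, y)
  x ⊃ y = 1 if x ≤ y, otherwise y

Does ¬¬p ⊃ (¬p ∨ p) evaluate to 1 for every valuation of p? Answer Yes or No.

No

Counterexample: take p = 1/6.
¬p = ¬1/6 = 0
¬¬p = ¬0 = 1
¬p = ¬1/6 = 0
¬p ∨ p = 0 ∨ 1/6 = 1/6
¬¬p ⊃ (¬p ∨ p) = 1 ⊃ 1/6 = 1/6
This gives 1/6 ≠ 1.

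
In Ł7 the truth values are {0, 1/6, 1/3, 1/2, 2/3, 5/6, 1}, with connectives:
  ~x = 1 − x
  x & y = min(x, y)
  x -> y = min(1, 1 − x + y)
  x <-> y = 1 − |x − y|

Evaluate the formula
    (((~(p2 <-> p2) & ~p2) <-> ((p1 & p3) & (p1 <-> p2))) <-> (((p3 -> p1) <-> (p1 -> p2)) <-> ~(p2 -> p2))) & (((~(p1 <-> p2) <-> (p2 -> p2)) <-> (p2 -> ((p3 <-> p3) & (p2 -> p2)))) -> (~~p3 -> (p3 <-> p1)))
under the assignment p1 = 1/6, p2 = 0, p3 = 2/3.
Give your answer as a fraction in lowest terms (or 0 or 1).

p2 <-> p2 = 0 <-> 0 = 1
~(p2 <-> p2) = ~1 = 0
~p2 = ~0 = 1
~(p2 <-> p2) & ~p2 = 0 & 1 = 0
p1 & p3 = 1/6 & 2/3 = 1/6
p1 <-> p2 = 1/6 <-> 0 = 5/6
(p1 & p3) & (p1 <-> p2) = 1/6 & 5/6 = 1/6
(~(p2 <-> p2) & ~p2) <-> ((p1 & p3) & (p1 <-> p2)) = 0 <-> 1/6 = 5/6
p3 -> p1 = 2/3 -> 1/6 = 1/2
p1 -> p2 = 1/6 -> 0 = 5/6
(p3 -> p1) <-> (p1 -> p2) = 1/2 <-> 5/6 = 2/3
p2 -> p2 = 0 -> 0 = 1
~(p2 -> p2) = ~1 = 0
((p3 -> p1) <-> (p1 -> p2)) <-> ~(p2 -> p2) = 2/3 <-> 0 = 1/3
((~(p2 <-> p2) & ~p2) <-> ((p1 & p3) & (p1 <-> p2))) <-> (((p3 -> p1) <-> (p1 -> p2)) <-> ~(p2 -> p2)) = 5/6 <-> 1/3 = 1/2
p1 <-> p2 = 1/6 <-> 0 = 5/6
~(p1 <-> p2) = ~5/6 = 1/6
p2 -> p2 = 0 -> 0 = 1
~(p1 <-> p2) <-> (p2 -> p2) = 1/6 <-> 1 = 1/6
p3 <-> p3 = 2/3 <-> 2/3 = 1
p2 -> p2 = 0 -> 0 = 1
(p3 <-> p3) & (p2 -> p2) = 1 & 1 = 1
p2 -> ((p3 <-> p3) & (p2 -> p2)) = 0 -> 1 = 1
(~(p1 <-> p2) <-> (p2 -> p2)) <-> (p2 -> ((p3 <-> p3) & (p2 -> p2))) = 1/6 <-> 1 = 1/6
~p3 = ~2/3 = 1/3
~~p3 = ~1/3 = 2/3
p3 <-> p1 = 2/3 <-> 1/6 = 1/2
~~p3 -> (p3 <-> p1) = 2/3 -> 1/2 = 5/6
((~(p1 <-> p2) <-> (p2 -> p2)) <-> (p2 -> ((p3 <-> p3) & (p2 -> p2)))) -> (~~p3 -> (p3 <-> p1)) = 1/6 -> 5/6 = 1
(((~(p2 <-> p2) & ~p2) <-> ((p1 & p3) & (p1 <-> p2))) <-> (((p3 -> p1) <-> (p1 -> p2)) <-> ~(p2 -> p2))) & (((~(p1 <-> p2) <-> (p2 -> p2)) <-> (p2 -> ((p3 <-> p3) & (p2 -> p2)))) -> (~~p3 -> (p3 <-> p1))) = 1/2 & 1 = 1/2

1/2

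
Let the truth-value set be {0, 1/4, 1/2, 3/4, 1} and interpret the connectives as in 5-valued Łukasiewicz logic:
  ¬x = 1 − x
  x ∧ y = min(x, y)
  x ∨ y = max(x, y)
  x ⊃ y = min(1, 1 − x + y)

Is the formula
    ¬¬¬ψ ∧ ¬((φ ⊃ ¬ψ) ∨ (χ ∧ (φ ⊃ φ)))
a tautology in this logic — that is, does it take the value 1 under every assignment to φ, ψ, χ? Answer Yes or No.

No

Counterexample: take φ = 0, ψ = 0, χ = 0.
¬ψ = ¬0 = 1
¬¬ψ = ¬1 = 0
¬¬¬ψ = ¬0 = 1
¬ψ = ¬0 = 1
φ ⊃ ¬ψ = 0 ⊃ 1 = 1
φ ⊃ φ = 0 ⊃ 0 = 1
χ ∧ (φ ⊃ φ) = 0 ∧ 1 = 0
(φ ⊃ ¬ψ) ∨ (χ ∧ (φ ⊃ φ)) = 1 ∨ 0 = 1
¬((φ ⊃ ¬ψ) ∨ (χ ∧ (φ ⊃ φ))) = ¬1 = 0
¬¬¬ψ ∧ ¬((φ ⊃ ¬ψ) ∨ (χ ∧ (φ ⊃ φ))) = 1 ∧ 0 = 0
This gives 0 ≠ 1.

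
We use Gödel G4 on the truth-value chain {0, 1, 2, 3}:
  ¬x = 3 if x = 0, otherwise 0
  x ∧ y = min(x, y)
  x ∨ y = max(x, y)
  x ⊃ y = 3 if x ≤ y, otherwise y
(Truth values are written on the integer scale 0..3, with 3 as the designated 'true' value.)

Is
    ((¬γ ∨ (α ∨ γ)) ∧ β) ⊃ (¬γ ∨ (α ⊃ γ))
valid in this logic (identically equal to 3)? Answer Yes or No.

No

Counterexample: take α = 2, β = 2, γ = 1.
¬γ = ¬1 = 0
α ∨ γ = 2 ∨ 1 = 2
¬γ ∨ (α ∨ γ) = 0 ∨ 2 = 2
(¬γ ∨ (α ∨ γ)) ∧ β = 2 ∧ 2 = 2
¬γ = ¬1 = 0
α ⊃ γ = 2 ⊃ 1 = 1
¬γ ∨ (α ⊃ γ) = 0 ∨ 1 = 1
((¬γ ∨ (α ∨ γ)) ∧ β) ⊃ (¬γ ∨ (α ⊃ γ)) = 2 ⊃ 1 = 1
This gives 1 ≠ 3.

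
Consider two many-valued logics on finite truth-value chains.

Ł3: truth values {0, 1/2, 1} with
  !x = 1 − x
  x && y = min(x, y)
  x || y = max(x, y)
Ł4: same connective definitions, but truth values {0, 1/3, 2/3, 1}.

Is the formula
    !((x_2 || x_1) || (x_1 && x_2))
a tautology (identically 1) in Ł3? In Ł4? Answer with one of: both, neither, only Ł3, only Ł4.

neither

In Ł3: at x_1 = 0, x_2 = 1/2 the value is 1/2 — not a tautology.
In Ł4: at x_1 = 0, x_2 = 1/3 the value is 2/3 — not a tautology.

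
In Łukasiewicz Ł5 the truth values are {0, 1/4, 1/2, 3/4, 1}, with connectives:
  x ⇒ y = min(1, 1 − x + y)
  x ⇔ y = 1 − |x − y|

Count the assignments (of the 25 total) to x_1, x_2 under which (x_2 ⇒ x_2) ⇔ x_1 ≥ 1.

value 1: 5 assignments (counts)
value 3/4: 5 assignments
value 1/2: 5 assignments
value 1/4: 5 assignments
value 0: 5 assignments
So 5 of the 25 assignments meet the threshold.

5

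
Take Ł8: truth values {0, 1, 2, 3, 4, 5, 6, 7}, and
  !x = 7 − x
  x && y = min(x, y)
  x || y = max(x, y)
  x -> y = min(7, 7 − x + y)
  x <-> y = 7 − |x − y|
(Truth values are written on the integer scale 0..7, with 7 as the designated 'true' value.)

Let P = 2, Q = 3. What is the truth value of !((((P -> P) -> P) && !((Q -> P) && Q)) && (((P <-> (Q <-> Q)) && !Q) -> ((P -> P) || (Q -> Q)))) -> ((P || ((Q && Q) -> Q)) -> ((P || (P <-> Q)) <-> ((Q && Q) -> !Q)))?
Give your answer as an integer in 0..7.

P -> P = 2 -> 2 = 7
(P -> P) -> P = 7 -> 2 = 2
Q -> P = 3 -> 2 = 6
(Q -> P) && Q = 6 && 3 = 3
!((Q -> P) && Q) = !3 = 4
((P -> P) -> P) && !((Q -> P) && Q) = 2 && 4 = 2
Q <-> Q = 3 <-> 3 = 7
P <-> (Q <-> Q) = 2 <-> 7 = 2
!Q = !3 = 4
(P <-> (Q <-> Q)) && !Q = 2 && 4 = 2
P -> P = 2 -> 2 = 7
Q -> Q = 3 -> 3 = 7
(P -> P) || (Q -> Q) = 7 || 7 = 7
((P <-> (Q <-> Q)) && !Q) -> ((P -> P) || (Q -> Q)) = 2 -> 7 = 7
(((P -> P) -> P) && !((Q -> P) && Q)) && (((P <-> (Q <-> Q)) && !Q) -> ((P -> P) || (Q -> Q))) = 2 && 7 = 2
!((((P -> P) -> P) && !((Q -> P) && Q)) && (((P <-> (Q <-> Q)) && !Q) -> ((P -> P) || (Q -> Q)))) = !2 = 5
Q && Q = 3 && 3 = 3
(Q && Q) -> Q = 3 -> 3 = 7
P || ((Q && Q) -> Q) = 2 || 7 = 7
P <-> Q = 2 <-> 3 = 6
P || (P <-> Q) = 2 || 6 = 6
Q && Q = 3 && 3 = 3
!Q = !3 = 4
(Q && Q) -> !Q = 3 -> 4 = 7
(P || (P <-> Q)) <-> ((Q && Q) -> !Q) = 6 <-> 7 = 6
(P || ((Q && Q) -> Q)) -> ((P || (P <-> Q)) <-> ((Q && Q) -> !Q)) = 7 -> 6 = 6
!((((P -> P) -> P) && !((Q -> P) && Q)) && (((P <-> (Q <-> Q)) && !Q) -> ((P -> P) || (Q -> Q)))) -> ((P || ((Q && Q) -> Q)) -> ((P || (P <-> Q)) <-> ((Q && Q) -> !Q))) = 5 -> 6 = 7

7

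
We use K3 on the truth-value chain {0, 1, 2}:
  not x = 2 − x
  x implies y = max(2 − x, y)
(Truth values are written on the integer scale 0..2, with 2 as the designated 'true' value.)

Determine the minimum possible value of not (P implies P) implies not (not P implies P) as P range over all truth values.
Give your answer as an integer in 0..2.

Take P = 1:
P implies P = 1 implies 1 = 1
not (P implies P) = not 1 = 1
not P = not 1 = 1
not P implies P = 1 implies 1 = 1
not (not P implies P) = not 1 = 1
not (P implies P) implies not (not P implies P) = 1 implies 1 = 1
No assignment yields a value below 1, so this is the minimum.

1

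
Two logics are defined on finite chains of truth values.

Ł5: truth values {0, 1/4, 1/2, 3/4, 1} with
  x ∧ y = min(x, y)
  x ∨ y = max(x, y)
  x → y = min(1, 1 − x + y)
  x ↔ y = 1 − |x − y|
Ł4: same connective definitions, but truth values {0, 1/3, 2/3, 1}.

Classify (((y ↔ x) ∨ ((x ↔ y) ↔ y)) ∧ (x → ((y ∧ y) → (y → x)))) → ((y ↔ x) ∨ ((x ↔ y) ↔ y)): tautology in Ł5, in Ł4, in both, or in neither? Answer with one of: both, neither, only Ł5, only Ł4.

In Ł5: every assignment gives 1 — tautology.
In Ł4: every assignment gives 1 — tautology.

both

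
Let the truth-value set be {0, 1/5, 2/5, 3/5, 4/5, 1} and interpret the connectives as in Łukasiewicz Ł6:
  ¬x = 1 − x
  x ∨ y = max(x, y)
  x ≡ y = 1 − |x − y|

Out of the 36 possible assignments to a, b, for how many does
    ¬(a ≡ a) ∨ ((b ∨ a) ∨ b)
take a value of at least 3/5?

27

value 1: 11 assignments (counts)
value 4/5: 9 assignments (counts)
value 3/5: 7 assignments (counts)
value 2/5: 5 assignments
value 1/5: 3 assignments
value 0: 1 assignment
So 27 of the 36 assignments meet the threshold.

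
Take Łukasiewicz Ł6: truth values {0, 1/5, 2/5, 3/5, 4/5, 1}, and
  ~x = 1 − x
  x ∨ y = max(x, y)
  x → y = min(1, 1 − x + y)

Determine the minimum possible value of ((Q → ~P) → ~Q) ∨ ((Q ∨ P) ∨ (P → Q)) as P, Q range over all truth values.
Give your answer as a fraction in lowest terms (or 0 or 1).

4/5

Take P = 2/5, Q = 1/5:
~P = ~2/5 = 3/5
Q → ~P = 1/5 → 3/5 = 1
~Q = ~1/5 = 4/5
(Q → ~P) → ~Q = 1 → 4/5 = 4/5
Q ∨ P = 1/5 ∨ 2/5 = 2/5
P → Q = 2/5 → 1/5 = 4/5
(Q ∨ P) ∨ (P → Q) = 2/5 ∨ 4/5 = 4/5
((Q → ~P) → ~Q) ∨ ((Q ∨ P) ∨ (P → Q)) = 4/5 ∨ 4/5 = 4/5
No assignment yields a value below 4/5, so this is the minimum.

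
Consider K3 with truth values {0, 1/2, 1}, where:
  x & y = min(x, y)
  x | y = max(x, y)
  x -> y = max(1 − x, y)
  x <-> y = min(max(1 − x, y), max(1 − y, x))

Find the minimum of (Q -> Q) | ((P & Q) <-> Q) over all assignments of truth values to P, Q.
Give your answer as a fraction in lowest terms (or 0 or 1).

Take P = 0, Q = 1/2:
Q -> Q = 1/2 -> 1/2 = 1/2
P & Q = 0 & 1/2 = 0
(P & Q) <-> Q = 0 <-> 1/2 = 1/2
(Q -> Q) | ((P & Q) <-> Q) = 1/2 | 1/2 = 1/2
No assignment yields a value below 1/2, so this is the minimum.

1/2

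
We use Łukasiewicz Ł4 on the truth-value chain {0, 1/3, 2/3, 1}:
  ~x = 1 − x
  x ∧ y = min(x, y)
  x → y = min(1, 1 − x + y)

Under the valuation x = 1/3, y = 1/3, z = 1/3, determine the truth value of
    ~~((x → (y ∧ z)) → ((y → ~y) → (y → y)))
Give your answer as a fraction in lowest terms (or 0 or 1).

1

y ∧ z = 1/3 ∧ 1/3 = 1/3
x → (y ∧ z) = 1/3 → 1/3 = 1
~y = ~1/3 = 2/3
y → ~y = 1/3 → 2/3 = 1
y → y = 1/3 → 1/3 = 1
(y → ~y) → (y → y) = 1 → 1 = 1
(x → (y ∧ z)) → ((y → ~y) → (y → y)) = 1 → 1 = 1
~((x → (y ∧ z)) → ((y → ~y) → (y → y))) = ~1 = 0
~~((x → (y ∧ z)) → ((y → ~y) → (y → y))) = ~0 = 1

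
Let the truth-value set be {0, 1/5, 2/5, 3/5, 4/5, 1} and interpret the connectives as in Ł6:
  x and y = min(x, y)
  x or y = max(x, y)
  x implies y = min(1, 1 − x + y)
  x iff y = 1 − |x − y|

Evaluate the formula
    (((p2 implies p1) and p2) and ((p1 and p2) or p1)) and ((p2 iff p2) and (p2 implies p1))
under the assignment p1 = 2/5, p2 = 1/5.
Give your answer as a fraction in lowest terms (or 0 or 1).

1/5

p2 implies p1 = 1/5 implies 2/5 = 1
(p2 implies p1) and p2 = 1 and 1/5 = 1/5
p1 and p2 = 2/5 and 1/5 = 1/5
(p1 and p2) or p1 = 1/5 or 2/5 = 2/5
((p2 implies p1) and p2) and ((p1 and p2) or p1) = 1/5 and 2/5 = 1/5
p2 iff p2 = 1/5 iff 1/5 = 1
p2 implies p1 = 1/5 implies 2/5 = 1
(p2 iff p2) and (p2 implies p1) = 1 and 1 = 1
(((p2 implies p1) and p2) and ((p1 and p2) or p1)) and ((p2 iff p2) and (p2 implies p1)) = 1/5 and 1 = 1/5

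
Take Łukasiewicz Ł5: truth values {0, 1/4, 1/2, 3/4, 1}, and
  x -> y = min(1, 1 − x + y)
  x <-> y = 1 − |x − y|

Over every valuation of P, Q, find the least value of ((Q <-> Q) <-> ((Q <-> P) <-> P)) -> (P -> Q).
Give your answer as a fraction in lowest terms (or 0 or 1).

1/2

Take P = 1/2, Q = 0:
Q <-> Q = 0 <-> 0 = 1
Q <-> P = 0 <-> 1/2 = 1/2
(Q <-> P) <-> P = 1/2 <-> 1/2 = 1
(Q <-> Q) <-> ((Q <-> P) <-> P) = 1 <-> 1 = 1
P -> Q = 1/2 -> 0 = 1/2
((Q <-> Q) <-> ((Q <-> P) <-> P)) -> (P -> Q) = 1 -> 1/2 = 1/2
No assignment yields a value below 1/2, so this is the minimum.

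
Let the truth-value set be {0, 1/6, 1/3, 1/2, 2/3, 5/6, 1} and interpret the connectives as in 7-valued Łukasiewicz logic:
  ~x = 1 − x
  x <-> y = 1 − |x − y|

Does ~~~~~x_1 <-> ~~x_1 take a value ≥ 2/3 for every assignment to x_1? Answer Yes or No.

No

Counterexample: take x_1 = 0.
~x_1 = ~0 = 1
~~x_1 = ~1 = 0
~~~x_1 = ~0 = 1
~~~~x_1 = ~1 = 0
~~~~~x_1 = ~0 = 1
~x_1 = ~0 = 1
~~x_1 = ~1 = 0
~~~~~x_1 <-> ~~x_1 = 1 <-> 0 = 0
This gives 0, which is below 2/3.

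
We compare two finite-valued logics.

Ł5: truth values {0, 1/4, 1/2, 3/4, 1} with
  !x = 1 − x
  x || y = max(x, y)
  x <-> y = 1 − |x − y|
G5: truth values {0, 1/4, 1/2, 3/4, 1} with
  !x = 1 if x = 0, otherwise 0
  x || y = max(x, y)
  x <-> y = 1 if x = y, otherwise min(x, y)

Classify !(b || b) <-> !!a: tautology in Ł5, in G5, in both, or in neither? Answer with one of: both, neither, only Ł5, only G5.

neither

In Ł5: at a = 0, b = 0 the value is 0 — not a tautology.
In G5: at a = 0, b = 0 the value is 0 — not a tautology.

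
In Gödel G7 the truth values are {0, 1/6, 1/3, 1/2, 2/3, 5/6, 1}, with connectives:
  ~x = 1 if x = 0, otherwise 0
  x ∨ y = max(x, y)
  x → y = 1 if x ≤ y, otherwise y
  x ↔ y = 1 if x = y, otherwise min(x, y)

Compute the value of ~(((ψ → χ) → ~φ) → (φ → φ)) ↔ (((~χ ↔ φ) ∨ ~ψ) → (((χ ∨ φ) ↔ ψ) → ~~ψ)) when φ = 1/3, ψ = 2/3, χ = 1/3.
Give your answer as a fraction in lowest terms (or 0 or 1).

0

ψ → χ = 2/3 → 1/3 = 1/3
~φ = ~1/3 = 0
(ψ → χ) → ~φ = 1/3 → 0 = 0
φ → φ = 1/3 → 1/3 = 1
((ψ → χ) → ~φ) → (φ → φ) = 0 → 1 = 1
~(((ψ → χ) → ~φ) → (φ → φ)) = ~1 = 0
~χ = ~1/3 = 0
~χ ↔ φ = 0 ↔ 1/3 = 0
~ψ = ~2/3 = 0
(~χ ↔ φ) ∨ ~ψ = 0 ∨ 0 = 0
χ ∨ φ = 1/3 ∨ 1/3 = 1/3
(χ ∨ φ) ↔ ψ = 1/3 ↔ 2/3 = 1/3
~ψ = ~2/3 = 0
~~ψ = ~0 = 1
((χ ∨ φ) ↔ ψ) → ~~ψ = 1/3 → 1 = 1
((~χ ↔ φ) ∨ ~ψ) → (((χ ∨ φ) ↔ ψ) → ~~ψ) = 0 → 1 = 1
~(((ψ → χ) → ~φ) → (φ → φ)) ↔ (((~χ ↔ φ) ∨ ~ψ) → (((χ ∨ φ) ↔ ψ) → ~~ψ)) = 0 ↔ 1 = 0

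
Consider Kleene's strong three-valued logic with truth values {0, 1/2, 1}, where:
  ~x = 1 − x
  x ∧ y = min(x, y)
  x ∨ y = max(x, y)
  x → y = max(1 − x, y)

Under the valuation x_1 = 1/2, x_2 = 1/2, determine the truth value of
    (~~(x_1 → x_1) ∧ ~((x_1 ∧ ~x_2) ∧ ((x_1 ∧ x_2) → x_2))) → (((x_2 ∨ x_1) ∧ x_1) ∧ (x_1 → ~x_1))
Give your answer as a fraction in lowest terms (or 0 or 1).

x_1 → x_1 = 1/2 → 1/2 = 1/2
~(x_1 → x_1) = ~1/2 = 1/2
~~(x_1 → x_1) = ~1/2 = 1/2
~x_2 = ~1/2 = 1/2
x_1 ∧ ~x_2 = 1/2 ∧ 1/2 = 1/2
x_1 ∧ x_2 = 1/2 ∧ 1/2 = 1/2
(x_1 ∧ x_2) → x_2 = 1/2 → 1/2 = 1/2
(x_1 ∧ ~x_2) ∧ ((x_1 ∧ x_2) → x_2) = 1/2 ∧ 1/2 = 1/2
~((x_1 ∧ ~x_2) ∧ ((x_1 ∧ x_2) → x_2)) = ~1/2 = 1/2
~~(x_1 → x_1) ∧ ~((x_1 ∧ ~x_2) ∧ ((x_1 ∧ x_2) → x_2)) = 1/2 ∧ 1/2 = 1/2
x_2 ∨ x_1 = 1/2 ∨ 1/2 = 1/2
(x_2 ∨ x_1) ∧ x_1 = 1/2 ∧ 1/2 = 1/2
~x_1 = ~1/2 = 1/2
x_1 → ~x_1 = 1/2 → 1/2 = 1/2
((x_2 ∨ x_1) ∧ x_1) ∧ (x_1 → ~x_1) = 1/2 ∧ 1/2 = 1/2
(~~(x_1 → x_1) ∧ ~((x_1 ∧ ~x_2) ∧ ((x_1 ∧ x_2) → x_2))) → (((x_2 ∨ x_1) ∧ x_1) ∧ (x_1 → ~x_1)) = 1/2 → 1/2 = 1/2

1/2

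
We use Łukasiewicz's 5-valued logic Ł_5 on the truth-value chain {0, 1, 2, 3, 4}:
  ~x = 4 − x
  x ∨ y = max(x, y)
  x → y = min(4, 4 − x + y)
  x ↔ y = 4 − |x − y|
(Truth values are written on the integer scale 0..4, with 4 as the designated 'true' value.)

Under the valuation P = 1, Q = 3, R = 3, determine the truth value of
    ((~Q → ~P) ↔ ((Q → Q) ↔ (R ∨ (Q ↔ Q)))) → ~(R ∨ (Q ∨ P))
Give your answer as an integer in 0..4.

1

~Q = ~3 = 1
~P = ~1 = 3
~Q → ~P = 1 → 3 = 4
Q → Q = 3 → 3 = 4
Q ↔ Q = 3 ↔ 3 = 4
R ∨ (Q ↔ Q) = 3 ∨ 4 = 4
(Q → Q) ↔ (R ∨ (Q ↔ Q)) = 4 ↔ 4 = 4
(~Q → ~P) ↔ ((Q → Q) ↔ (R ∨ (Q ↔ Q))) = 4 ↔ 4 = 4
Q ∨ P = 3 ∨ 1 = 3
R ∨ (Q ∨ P) = 3 ∨ 3 = 3
~(R ∨ (Q ∨ P)) = ~3 = 1
((~Q → ~P) ↔ ((Q → Q) ↔ (R ∨ (Q ↔ Q)))) → ~(R ∨ (Q ∨ P)) = 4 → 1 = 1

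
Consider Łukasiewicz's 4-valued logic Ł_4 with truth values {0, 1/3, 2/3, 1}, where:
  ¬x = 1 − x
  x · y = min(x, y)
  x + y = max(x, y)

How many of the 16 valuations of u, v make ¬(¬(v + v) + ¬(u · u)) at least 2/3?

4

u = 0, v = 0 ↦ 0  <
u = 0, v = 1/3 ↦ 0  <
u = 0, v = 2/3 ↦ 0  <
u = 0, v = 1 ↦ 0  <
u = 1/3, v = 0 ↦ 0  <
u = 1/3, v = 1/3 ↦ 1/3  <
u = 1/3, v = 2/3 ↦ 1/3  <
u = 1/3, v = 1 ↦ 1/3  <
u = 2/3, v = 0 ↦ 0  <
u = 2/3, v = 1/3 ↦ 1/3  <
u = 2/3, v = 2/3 ↦ 2/3  ≥
u = 2/3, v = 1 ↦ 2/3  ≥
u = 1, v = 0 ↦ 0  <
u = 1, v = 1/3 ↦ 1/3  <
u = 1, v = 2/3 ↦ 2/3  ≥
u = 1, v = 1 ↦ 1  ≥
So 4 of the 16 assignments meet the threshold.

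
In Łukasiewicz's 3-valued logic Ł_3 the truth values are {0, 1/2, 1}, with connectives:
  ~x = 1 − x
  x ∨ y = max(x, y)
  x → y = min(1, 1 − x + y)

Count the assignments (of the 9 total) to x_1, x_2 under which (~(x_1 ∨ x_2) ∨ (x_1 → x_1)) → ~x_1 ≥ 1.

3

x_1 = 0, x_2 = 0 ↦ 1  ≥
x_1 = 0, x_2 = 1/2 ↦ 1  ≥
x_1 = 0, x_2 = 1 ↦ 1  ≥
x_1 = 1/2, x_2 = 0 ↦ 1/2  <
x_1 = 1/2, x_2 = 1/2 ↦ 1/2  <
x_1 = 1/2, x_2 = 1 ↦ 1/2  <
x_1 = 1, x_2 = 0 ↦ 0  <
x_1 = 1, x_2 = 1/2 ↦ 0  <
x_1 = 1, x_2 = 1 ↦ 0  <
So 3 of the 9 assignments meet the threshold.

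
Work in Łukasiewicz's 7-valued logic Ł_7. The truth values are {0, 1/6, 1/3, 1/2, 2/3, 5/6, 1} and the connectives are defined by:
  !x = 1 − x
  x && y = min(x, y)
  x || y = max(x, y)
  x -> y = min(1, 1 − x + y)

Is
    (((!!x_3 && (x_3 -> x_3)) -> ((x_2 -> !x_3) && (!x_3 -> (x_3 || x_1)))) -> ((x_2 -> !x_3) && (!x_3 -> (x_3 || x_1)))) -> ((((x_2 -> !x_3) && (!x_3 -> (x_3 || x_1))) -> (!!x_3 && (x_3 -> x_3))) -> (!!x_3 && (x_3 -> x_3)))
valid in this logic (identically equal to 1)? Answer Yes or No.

Yes

At x_1 = 1/3, x_2 = 1/3, x_3 = 1/6, for instance:
!x_3 = !1/6 = 5/6
!!x_3 = !5/6 = 1/6
x_3 -> x_3 = 1/6 -> 1/6 = 1
!!x_3 && (x_3 -> x_3) = 1/6 && 1 = 1/6
!x_3 = !1/6 = 5/6
x_2 -> !x_3 = 1/3 -> 5/6 = 1
!x_3 = !1/6 = 5/6
x_3 || x_1 = 1/6 || 1/3 = 1/3
!x_3 -> (x_3 || x_1) = 5/6 -> 1/3 = 1/2
(x_2 -> !x_3) && (!x_3 -> (x_3 || x_1)) = 1 && 1/2 = 1/2
(!!x_3 && (x_3 -> x_3)) -> ((x_2 -> !x_3) && (!x_3 -> (x_3 || x_1))) = 1/6 -> 1/2 = 1
((!!x_3 && (x_3 -> x_3)) -> ((x_2 -> !x_3) && (!x_3 -> (x_3 || x_1)))) -> ((x_2 -> !x_3) && (!x_3 -> (x_3 || x_1))) = 1 -> 1/2 = 1/2
((x_2 -> !x_3) && (!x_3 -> (x_3 || x_1))) -> (!!x_3 && (x_3 -> x_3)) = 1/2 -> 1/6 = 2/3
(((x_2 -> !x_3) && (!x_3 -> (x_3 || x_1))) -> (!!x_3 && (x_3 -> x_3))) -> (!!x_3 && (x_3 -> x_3)) = 2/3 -> 1/6 = 1/2
(((!!x_3 && (x_3 -> x_3)) -> ((x_2 -> !x_3) && (!x_3 -> (x_3 || x_1)))) -> ((x_2 -> !x_3) && (!x_3 -> (x_3 || x_1)))) -> ((((x_2 -> !x_3) && (!x_3 -> (x_3 || x_1))) -> (!!x_3 && (x_3 -> x_3))) -> (!!x_3 && (x_3 -> x_3))) = 1/2 -> 1/2 = 1
and checking the remaining 342 assignments likewise gives ≥ 1 in every case.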